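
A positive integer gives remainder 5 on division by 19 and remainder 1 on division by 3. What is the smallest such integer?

Since 3·13 ≡ 1 (mod 19), take x = 1 + 3·((5−1)·13 mod 19) = 1 + 3·14 = 43.
Check: 43 mod 19 = 5, 43 mod 3 = 1.

43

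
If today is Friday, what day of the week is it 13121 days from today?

Monday

Dividing 13121 by 7 gives quotient 1874 and remainder 3.
Friday + 3 days → Monday.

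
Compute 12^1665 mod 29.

Successive squares of 12 mod 29: 12^1≡12, 12^2≡28, 12^4≡1, 12^8≡1, 12^16≡1, 12^32≡1, 12^64≡1, 12^128≡1, 12^256≡1, 12^512≡1, 12^1024≡1.
Since 1665 = 1 + 128 + 512 + 1024 in binary, 12^1665 ≡ 12·1·1·1 ≡ 12 (mod 29).

12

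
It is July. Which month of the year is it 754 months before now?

754 − 62·12 = 10, so 754 ≡ 10 (mod 12).
July − 10 months → September.

September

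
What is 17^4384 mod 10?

Powers of 7 mod 10 repeat with period 4: 7, 9, 3, 1.
4384 mod 4 = 0, so the last digit matches 7^4 = 1.

1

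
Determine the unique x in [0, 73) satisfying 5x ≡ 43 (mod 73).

5⁻¹ ≡ 44 (mod 73) because 5·44 = 220 = 3·73 + 1.
So x ≡ 44·43 = 1892 ≡ 67 (mod 73).
Check: 5·67 = 335 = 4·73 + 43.

67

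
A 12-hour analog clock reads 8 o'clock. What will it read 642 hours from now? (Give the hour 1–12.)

642 − 53·12 = 6, so 642 ≡ 6 (mod 12).
8 + 6 → 2 on a 12-hour dial.

2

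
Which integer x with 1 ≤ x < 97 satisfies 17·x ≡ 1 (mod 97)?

97 = 5·17 + 12
17 = 1·12 + 5
12 = 2·5 + 2
5 = 2·2 + 1
2 = 2·1 + 0
Back-substituting gives 17·40 ≡ 1 (mod 97).

40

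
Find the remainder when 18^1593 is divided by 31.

4

Successive squares of 18 mod 31: 18^1≡18, 18^2≡14, 18^4≡10, 18^8≡7, 18^16≡18, 18^32≡14, 18^64≡10, 18^128≡7, 18^256≡18, 18^512≡14, 18^1024≡10.
Since 1593 = 1 + 8 + 16 + 32 + 512 + 1024 in binary, 18^1593 ≡ 18·7·18·14·14·10 ≡ 4 (mod 31).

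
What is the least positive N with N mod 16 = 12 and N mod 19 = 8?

x ≡ 12 (mod 16) gives x ∈ {12, 28, 44, 60, 76, 92, 108, 124, …}.
The first of these with x mod 19 = 8 is 236.

236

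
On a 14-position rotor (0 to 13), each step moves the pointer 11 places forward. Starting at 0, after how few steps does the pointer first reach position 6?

12

The inverse of 11 mod 14 is 9 (since 11·9 = 99 ≡ 1).
So x ≡ 9·6 = 54 ≡ 12 (mod 14).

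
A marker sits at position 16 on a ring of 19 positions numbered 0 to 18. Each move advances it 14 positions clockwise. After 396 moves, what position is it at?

396·14 = 5544.
5544 − 291·19 = 15, so 5544 ≡ 15 (mod 19).
(16 + 15) mod 19 = 12.

12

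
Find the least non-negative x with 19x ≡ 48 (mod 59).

46

The inverse of 19 mod 59 is 28 (since 19·28 = 532 ≡ 1).
So x ≡ 28·48 = 1344 ≡ 46 (mod 59).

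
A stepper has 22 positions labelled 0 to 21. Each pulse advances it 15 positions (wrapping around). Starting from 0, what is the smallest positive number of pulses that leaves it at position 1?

22 = 1·15 + 7
15 = 2·7 + 1
7 = 7·1 + 0
Back-substituting gives 15·3 ≡ 1 (mod 22).

3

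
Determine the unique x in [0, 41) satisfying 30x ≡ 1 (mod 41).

The inverse of 30 mod 41 is 26 (since 30·26 = 780 ≡ 1).
So x ≡ 26·1 = 26 ≡ 26 (mod 41).
Check: 30·26 = 780 = 19·41 + 1.

26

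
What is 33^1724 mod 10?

Last digits of 3^n: 3, 9, 7, 1 (period 4).
1724 mod 4 = 0, so the last digit matches 3^4 = 1.

1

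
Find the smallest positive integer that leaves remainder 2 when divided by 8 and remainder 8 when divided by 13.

Since 13·5 ≡ 1 (mod 8), take x = 8 + 13·((2−8)·5 mod 8) = 8 + 13·2 = 34.
Check: 34 mod 8 = 2, 34 mod 13 = 8.

34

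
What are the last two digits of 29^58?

61

Square-and-reduce mod 100: 29^1≡29, 29^2≡41, 29^4≡81, 29^8≡61, 29^16≡21, 29^32≡41.
58 = 2 + 8 + 16 + 32, so 29^58 ≡ 41·61·21·41 ≡ 61 (mod 100).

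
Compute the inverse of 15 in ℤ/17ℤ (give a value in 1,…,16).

17 = 1·15 + 2
15 = 7·2 + 1
2 = 2·1 + 0
Back-substituting gives 15·8 ≡ 1 (mod 17).

8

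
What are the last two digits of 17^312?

61

Successive squares of 17 mod 100: 17^1≡17, 17^2≡89, 17^4≡21, 17^8≡41, 17^16≡81, 17^32≡61, 17^64≡21, 17^128≡41, 17^256≡81.
Since 312 = 8 + 16 + 32 + 256 in binary, 17^312 ≡ 41·81·61·81 ≡ 61 (mod 100).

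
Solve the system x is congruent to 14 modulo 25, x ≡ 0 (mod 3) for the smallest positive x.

Since 3·17 ≡ 1 (mod 25), take x = 0 + 3·((14−0)·17 mod 25) = 0 + 3·13 = 39.
Check: 39 mod 25 = 14, 39 mod 3 = 0.

39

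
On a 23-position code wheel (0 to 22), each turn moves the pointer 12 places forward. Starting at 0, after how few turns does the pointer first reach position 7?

14

12⁻¹ ≡ 2 (mod 23) because 12·2 = 24 = 1·23 + 1.
So x ≡ 2·7 = 14 ≡ 14 (mod 23).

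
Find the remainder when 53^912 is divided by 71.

40

By repeated squaring mod 71: 53^1≡53, 53^2≡40, 53^4≡38, 53^8≡24, 53^16≡8, 53^32≡64, 53^64≡49, 53^128≡58, 53^256≡27, 53^512≡19.
Since 912 = 16 + 128 + 256 + 512 in binary, 53^912 ≡ 8·58·27·19 ≡ 40 (mod 71).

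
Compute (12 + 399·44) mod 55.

399·44 = 17556.
17556 mod 55 = 11 (since 319·55 = 17545).
(12 + 11) mod 55 = 23.

23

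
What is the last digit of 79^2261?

Powers of 9 mod 10 repeat with period 2: 9, 1.
2261 mod 2 = 1, so the last digit matches 9^1 = 9.

9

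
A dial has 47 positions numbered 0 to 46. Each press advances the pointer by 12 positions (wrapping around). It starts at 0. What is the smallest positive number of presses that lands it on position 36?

3

12⁻¹ ≡ 4 (mod 47) because 12·4 = 48 = 1·47 + 1.
So x ≡ 4·36 = 144 ≡ 3 (mod 47).
Check: 12·3 = 36 = 0·47 + 36.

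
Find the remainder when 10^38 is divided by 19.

By repeated squaring mod 19: 10^1≡10, 10^2≡5, 10^4≡6, 10^8≡17, 10^16≡4, 10^32≡16.
38 = 2 + 4 + 32, so 10^38 ≡ 5·6·16 ≡ 5 (mod 19).

5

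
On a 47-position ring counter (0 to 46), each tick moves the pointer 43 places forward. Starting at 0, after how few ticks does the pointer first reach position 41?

43⁻¹ ≡ 35 (mod 47) because 43·35 = 1505 = 32·47 + 1.
So x ≡ 35·41 = 1435 ≡ 25 (mod 47).

25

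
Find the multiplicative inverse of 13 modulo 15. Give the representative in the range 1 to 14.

7

13·7 = 91 = 6·15 + 1, so 13⁻¹ ≡ 7 (mod 15).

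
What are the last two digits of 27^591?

23

Successive squares of 27 mod 100: 27^1≡27, 27^2≡29, 27^4≡41, 27^8≡81, 27^16≡61, 27^32≡21, 27^64≡41, 27^128≡81, 27^256≡61, 27^512≡21.
591 = 1 + 2 + 4 + 8 + 64 + 512, so 27^591 ≡ 27·29·41·81·41·21 ≡ 23 (mod 100).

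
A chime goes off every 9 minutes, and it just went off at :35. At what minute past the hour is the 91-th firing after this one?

91·9 = 819.
819 mod 60 = 39 (since 13·60 = 780).
(35 + 39) mod 60 = 14.

14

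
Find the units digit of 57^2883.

3

Powers of 7 mod 10 repeat with period 4: 7, 9, 3, 1.
2883 leaves remainder 3 on division by 4, so 57^2883 ends in 3.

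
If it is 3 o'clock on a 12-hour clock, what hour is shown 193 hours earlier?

193 − 16·12 = 1, so 193 ≡ 1 (mod 12).
3 − 1 → 2 on a 12-hour dial.

2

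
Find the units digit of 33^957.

Powers of 3 mod 10 repeat with period 4: 3, 9, 7, 1.
957 leaves remainder 1 on division by 4, so 33^957 ends in 3.

3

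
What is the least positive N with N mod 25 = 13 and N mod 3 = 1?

13

x ≡ 1 (mod 3) gives x ∈ {1, 4, 7, 10, 13}.
The first of these with x mod 25 = 13 is 13.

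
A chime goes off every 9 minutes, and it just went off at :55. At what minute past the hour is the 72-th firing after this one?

43

72·9 = 648.
Dividing 648 by 60 gives quotient 10 and remainder 48.
(55 + 48) mod 60 = 43.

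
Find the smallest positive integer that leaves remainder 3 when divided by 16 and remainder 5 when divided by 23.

Since 23·7 ≡ 1 (mod 16), take x = 5 + 23·((3−5)·7 mod 16) = 5 + 23·2 = 51.
Check: 51 mod 16 = 3, 51 mod 23 = 5.

51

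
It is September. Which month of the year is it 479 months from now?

August

479 mod 12 = 11 (since 39·12 = 468).
September + 11 months → August.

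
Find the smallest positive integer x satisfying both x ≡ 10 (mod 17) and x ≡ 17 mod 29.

452

Since 29·10 ≡ 1 (mod 17), take x = 17 + 29·((10−17)·10 mod 17) = 17 + 29·15 = 452.
Check: 452 mod 17 = 10, 452 mod 29 = 17.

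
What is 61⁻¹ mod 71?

61·7 = 427 = 6·71 + 1, so 61⁻¹ ≡ 7 (mod 71).

7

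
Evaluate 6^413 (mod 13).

2

Successive squares of 6 mod 13: 6^1≡6, 6^2≡10, 6^4≡9, 6^8≡3, 6^16≡9, 6^32≡3, 6^64≡9, 6^128≡3, 6^256≡9.
Since 413 = 1 + 4 + 8 + 16 + 128 + 256 in binary, 6^413 ≡ 6·9·3·9·3·9 ≡ 2 (mod 13).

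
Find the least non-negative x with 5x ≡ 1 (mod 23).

5⁻¹ ≡ 14 (mod 23) because 5·14 = 70 = 3·23 + 1.
So x ≡ 14·1 = 14 ≡ 14 (mod 23).

14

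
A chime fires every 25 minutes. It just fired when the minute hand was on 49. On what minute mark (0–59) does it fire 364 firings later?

29

364·25 = 9100.
9100 − 151·60 = 40, so 9100 ≡ 40 (mod 60).
(49 + 40) mod 60 = 29.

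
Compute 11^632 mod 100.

21

Successive squares of 11 mod 100: 11^1≡11, 11^2≡21, 11^4≡41, 11^8≡81, 11^16≡61, 11^32≡21, 11^64≡41, 11^128≡81, 11^256≡61, 11^512≡21.
Since 632 = 8 + 16 + 32 + 64 + 512 in binary, 11^632 ≡ 81·61·21·41·21 ≡ 21 (mod 100).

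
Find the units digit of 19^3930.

Last digits of 9^n: 9, 1 (period 2).
3930 mod 2 = 0, so the last digit matches 9^2 = 1.

1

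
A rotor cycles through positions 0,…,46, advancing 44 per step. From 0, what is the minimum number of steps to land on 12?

44⁻¹ ≡ 31 (mod 47) because 44·31 = 1364 = 29·47 + 1.
Multiplying both sides by 31: x ≡ 31·12 = 372 ≡ 43 (mod 47).

43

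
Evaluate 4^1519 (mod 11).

Square-and-reduce mod 11: 4^1≡4, 4^2≡5, 4^4≡3, 4^8≡9, 4^16≡4, 4^32≡5, 4^64≡3, 4^128≡9, 4^256≡4, 4^512≡5, 4^1024≡3.
1519 = 1 + 2 + 4 + 8 + 32 + 64 + 128 + 256 + 1024, so 4^1519 ≡ 4·5·3·9·5·3·9·4·3 ≡ 3 (mod 11).

3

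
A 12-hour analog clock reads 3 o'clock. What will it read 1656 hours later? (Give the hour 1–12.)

3

1656 = 138·12 + 0, so 1656 mod 12 = 0.
3 + 0 → 3 on a 12-hour dial.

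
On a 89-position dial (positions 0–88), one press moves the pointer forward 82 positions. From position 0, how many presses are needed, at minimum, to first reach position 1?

82·38 = 3116 = 35·89 + 1, so 82⁻¹ ≡ 38 (mod 89).

38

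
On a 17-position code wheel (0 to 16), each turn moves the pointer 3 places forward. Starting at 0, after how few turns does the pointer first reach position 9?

3

3⁻¹ ≡ 6 (mod 17) because 3·6 = 18 = 1·17 + 1.
Multiplying both sides by 6: x ≡ 6·9 = 54 ≡ 3 (mod 17).
Check: 3·3 = 9 = 0·17 + 9.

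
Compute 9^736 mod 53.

15

Successive squares of 9 mod 53: 9^1≡9, 9^2≡28, 9^4≡42, 9^8≡15, 9^16≡13, 9^32≡10, 9^64≡47, 9^128≡36, 9^256≡24, 9^512≡46.
Since 736 = 32 + 64 + 128 + 512 in binary, 9^736 ≡ 10·47·36·46 ≡ 15 (mod 53).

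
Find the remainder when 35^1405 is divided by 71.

Successive squares of 35 mod 71: 35^1≡35, 35^2≡18, 35^4≡40, 35^8≡38, 35^16≡24, 35^32≡8, 35^64≡64, 35^128≡49, 35^256≡58, 35^512≡27, 35^1024≡19.
Since 1405 = 1 + 4 + 8 + 16 + 32 + 64 + 256 + 1024 in binary, 35^1405 ≡ 35·40·38·24·8·64·58·19 ≡ 51 (mod 71).

51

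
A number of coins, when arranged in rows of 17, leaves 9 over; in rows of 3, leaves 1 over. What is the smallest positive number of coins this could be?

x ≡ 1 (mod 3) gives x ∈ {1, 4, 7, 10, 13, 16, 19, 22, …}.
The first of these with x mod 17 = 9 is 43.

43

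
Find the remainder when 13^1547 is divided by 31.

Successive squares of 13 mod 31: 13^1≡13, 13^2≡14, 13^4≡10, 13^8≡7, 13^16≡18, 13^32≡14, 13^64≡10, 13^128≡7, 13^256≡18, 13^512≡14, 13^1024≡10.
Since 1547 = 1 + 2 + 8 + 512 + 1024 in binary, 13^1547 ≡ 13·14·7·14·10 ≡ 17 (mod 31).

17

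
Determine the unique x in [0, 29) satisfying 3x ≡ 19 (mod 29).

3⁻¹ ≡ 10 (mod 29) because 3·10 = 30 = 1·29 + 1.
Multiplying both sides by 10: x ≡ 10·19 = 190 ≡ 16 (mod 29).
Check: 3·16 = 48 = 1·29 + 19.

16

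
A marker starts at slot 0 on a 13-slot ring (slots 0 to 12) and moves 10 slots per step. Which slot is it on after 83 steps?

83·10 = 830.
830 = 63·13 + 11, so 830 mod 13 = 11.
(0 + 11) mod 13 = 11.

11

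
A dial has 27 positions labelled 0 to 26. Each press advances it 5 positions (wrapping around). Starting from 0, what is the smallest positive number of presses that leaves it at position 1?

11

27 = 5·5 + 2
5 = 2·2 + 1
2 = 2·1 + 0
Back-substituting gives 5·11 ≡ 1 (mod 27).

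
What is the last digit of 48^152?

6

Powers of 8 mod 10 repeat with period 4: 8, 4, 2, 6.
152 mod 4 = 0, so the last digit matches 8^4 = 6.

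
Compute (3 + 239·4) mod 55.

24

239·4 = 956.
956 − 17·55 = 21, so 956 ≡ 21 (mod 55).
(3 + 21) mod 55 = 24.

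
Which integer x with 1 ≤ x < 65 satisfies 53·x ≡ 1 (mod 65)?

27

65 = 1·53 + 12
53 = 4·12 + 5
12 = 2·5 + 2
5 = 2·2 + 1
2 = 2·1 + 0
Back-substituting gives 53·27 ≡ 1 (mod 65).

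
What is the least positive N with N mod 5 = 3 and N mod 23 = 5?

28

x ≡ 3 (mod 5) gives x ∈ {3, 8, 13, 18, 23, 28}.
The first of these with x mod 23 = 5 is 28.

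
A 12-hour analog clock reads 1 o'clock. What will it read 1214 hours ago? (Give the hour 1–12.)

1214 = 101·12 + 2, so 1214 mod 12 = 2.
1 − 2 → 11 on a 12-hour dial.

11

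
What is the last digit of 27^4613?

7

Last digits of 7^n: 7, 9, 3, 1 (period 4).
4613 mod 4 = 1, so the last digit matches 7^1 = 7.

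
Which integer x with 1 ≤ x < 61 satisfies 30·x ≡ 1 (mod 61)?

59

30·59 = 1770 = 29·61 + 1, so 30⁻¹ ≡ 59 (mod 61).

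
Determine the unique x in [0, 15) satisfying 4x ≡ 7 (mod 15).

13

4⁻¹ ≡ 4 (mod 15) because 4·4 = 16 = 1·15 + 1.
So x ≡ 4·7 = 28 ≡ 13 (mod 15).
Check: 4·13 = 52 = 3·15 + 7.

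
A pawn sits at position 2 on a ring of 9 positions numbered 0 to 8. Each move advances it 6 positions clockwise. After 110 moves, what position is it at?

110·6 = 660.
Dividing 660 by 9 gives quotient 73 and remainder 3.
(2 + 3) mod 9 = 5.

5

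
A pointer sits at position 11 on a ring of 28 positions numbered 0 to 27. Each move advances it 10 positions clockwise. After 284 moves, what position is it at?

284·10 = 2840.
2840 − 101·28 = 12, so 2840 ≡ 12 (mod 28).
(11 + 12) mod 28 = 23.

23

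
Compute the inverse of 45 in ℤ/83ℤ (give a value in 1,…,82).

83 = 1·45 + 38
45 = 1·38 + 7
38 = 5·7 + 3
7 = 2·3 + 1
3 = 3·1 + 0
Back-substituting gives 45·24 ≡ 1 (mod 83).

24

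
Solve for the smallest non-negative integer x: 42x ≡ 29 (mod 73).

The inverse of 42 mod 73 is 40 (since 42·40 = 1680 ≡ 1).
So x ≡ 40·29 = 1160 ≡ 65 (mod 73).

65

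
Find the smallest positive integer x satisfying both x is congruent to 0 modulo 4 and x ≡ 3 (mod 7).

Since 7·3 ≡ 1 (mod 4), take x = 3 + 7·((0−3)·3 mod 4) = 3 + 7·3 = 24.
Check: 24 mod 4 = 0, 24 mod 7 = 3.

24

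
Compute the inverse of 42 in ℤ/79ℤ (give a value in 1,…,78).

42·32 = 1344 = 17·79 + 1, so 42⁻¹ ≡ 32 (mod 79).

32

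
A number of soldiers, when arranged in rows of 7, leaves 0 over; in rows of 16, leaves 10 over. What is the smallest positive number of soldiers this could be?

x ≡ 0 (mod 7) gives x ∈ {0, 7, 14, 21, 28, 35, 42}.
The first of these with x mod 16 = 10 is 42.

42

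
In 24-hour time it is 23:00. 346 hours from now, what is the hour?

346 = 14·24 + 10, so 346 mod 24 = 10.
(23 + 10) mod 24 = 9.

9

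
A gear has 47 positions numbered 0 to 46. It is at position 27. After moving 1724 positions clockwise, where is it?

Dividing 1724 by 47 gives quotient 36 and remainder 32.
(27 + 32) mod 47 = 12.

12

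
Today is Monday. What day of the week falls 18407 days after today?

Friday

Dividing 18407 by 7 gives quotient 2629 and remainder 4.
Monday + 4 days → Friday.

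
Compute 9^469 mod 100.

Successive squares of 9 mod 100: 9^1≡9, 9^2≡81, 9^4≡61, 9^8≡21, 9^16≡41, 9^32≡81, 9^64≡61, 9^128≡21, 9^256≡41.
Since 469 = 1 + 4 + 16 + 64 + 128 + 256 in binary, 9^469 ≡ 9·61·41·61·21·41 ≡ 89 (mod 100).

89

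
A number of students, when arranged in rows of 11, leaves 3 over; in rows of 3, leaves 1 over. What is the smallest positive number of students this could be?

25

Since 3·4 ≡ 1 (mod 11), take x = 1 + 3·((3−1)·4 mod 11) = 1 + 3·8 = 25.
Check: 25 mod 11 = 3, 25 mod 3 = 1.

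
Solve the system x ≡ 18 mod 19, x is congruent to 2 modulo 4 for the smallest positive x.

Since 4·5 ≡ 1 (mod 19), take x = 2 + 4·((18−2)·5 mod 19) = 2 + 4·4 = 18.
Check: 18 mod 19 = 18, 18 mod 4 = 2.

18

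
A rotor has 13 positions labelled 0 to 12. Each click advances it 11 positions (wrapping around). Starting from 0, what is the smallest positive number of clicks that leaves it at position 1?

13 = 1·11 + 2
11 = 5·2 + 1
2 = 2·1 + 0
Back-substituting gives 11·6 ≡ 1 (mod 13).

6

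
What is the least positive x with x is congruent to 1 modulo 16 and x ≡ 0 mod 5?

x ≡ 0 (mod 5) gives x ∈ {0, 5, 10, 15, 20, 25, 30, 35, …}.
The first of these with x mod 16 = 1 is 65.

65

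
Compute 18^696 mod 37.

By repeated squaring mod 37: 18^1≡18, 18^2≡28, 18^4≡7, 18^8≡12, 18^16≡33, 18^32≡16, 18^64≡34, 18^128≡9, 18^256≡7, 18^512≡12.
696 = 8 + 16 + 32 + 128 + 512, so 18^696 ≡ 12·33·16·9·12 ≡ 10 (mod 37).

10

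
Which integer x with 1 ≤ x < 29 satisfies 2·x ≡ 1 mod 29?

15

2·15 = 30 = 1·29 + 1, so 2⁻¹ ≡ 15 (mod 29).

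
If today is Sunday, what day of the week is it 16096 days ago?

Thursday

16096 mod 7 = 3 (since 2299·7 = 16093).
Sunday − 3 days → Thursday.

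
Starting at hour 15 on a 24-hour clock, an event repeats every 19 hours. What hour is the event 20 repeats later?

20·19 = 380.
Dividing 380 by 24 gives quotient 15 and remainder 20.
(15 + 20) mod 24 = 11.

11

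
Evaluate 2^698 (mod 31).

Square-and-reduce mod 31: 2^1≡2, 2^2≡4, 2^4≡16, 2^8≡8, 2^16≡2, 2^32≡4, 2^64≡16, 2^128≡8, 2^256≡2, 2^512≡4.
Since 698 = 2 + 8 + 16 + 32 + 128 + 512 in binary, 2^698 ≡ 4·8·2·4·8·4 ≡ 8 (mod 31).

8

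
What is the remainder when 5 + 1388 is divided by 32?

1388 − 43·32 = 12, so 1388 ≡ 12 (mod 32).
(5 + 12) mod 32 = 17.

17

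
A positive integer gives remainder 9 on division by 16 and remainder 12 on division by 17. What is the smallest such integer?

233

Since 17·1 ≡ 1 (mod 16), take x = 12 + 17·((9−12)·1 mod 16) = 12 + 17·13 = 233.
Check: 233 mod 16 = 9, 233 mod 17 = 12.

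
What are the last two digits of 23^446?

89

By repeated squaring mod 100: 23^1≡23, 23^2≡29, 23^4≡41, 23^8≡81, 23^16≡61, 23^32≡21, 23^64≡41, 23^128≡81, 23^256≡61.
Since 446 = 2 + 4 + 8 + 16 + 32 + 128 + 256 in binary, 23^446 ≡ 29·41·81·61·21·81·61 ≡ 89 (mod 100).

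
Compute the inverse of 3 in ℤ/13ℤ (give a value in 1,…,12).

3·9 = 27 = 2·13 + 1, so 3⁻¹ ≡ 9 (mod 13).

9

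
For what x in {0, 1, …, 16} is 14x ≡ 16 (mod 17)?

The inverse of 14 mod 17 is 11 (since 14·11 = 154 ≡ 1).
So x ≡ 11·16 = 176 ≡ 6 (mod 17).

6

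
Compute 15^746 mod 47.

16

By repeated squaring mod 47: 15^1≡15, 15^2≡37, 15^4≡6, 15^8≡36, 15^16≡27, 15^32≡24, 15^64≡12, 15^128≡3, 15^256≡9, 15^512≡34.
Since 746 = 2 + 8 + 32 + 64 + 128 + 512 in binary, 15^746 ≡ 37·36·24·12·3·34 ≡ 16 (mod 47).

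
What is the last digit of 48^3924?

Powers of 8 mod 10 repeat with period 4: 8, 4, 2, 6.
3924 mod 4 = 0, so the last digit matches 8^4 = 6.

6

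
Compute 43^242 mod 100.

49

By repeated squaring mod 100: 43^1≡43, 43^2≡49, 43^4≡1, 43^8≡1, 43^16≡1, 43^32≡1, 43^64≡1, 43^128≡1.
Since 242 = 2 + 16 + 32 + 64 + 128 in binary, 43^242 ≡ 49·1·1·1·1 ≡ 49 (mod 100).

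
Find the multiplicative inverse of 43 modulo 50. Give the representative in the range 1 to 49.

50 = 1·43 + 7
43 = 6·7 + 1
7 = 7·1 + 0
Back-substituting gives 43·7 ≡ 1 (mod 50).

7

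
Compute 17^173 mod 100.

37

Successive squares of 17 mod 100: 17^1≡17, 17^2≡89, 17^4≡21, 17^8≡41, 17^16≡81, 17^32≡61, 17^64≡21, 17^128≡41.
173 = 1 + 4 + 8 + 32 + 128, so 17^173 ≡ 17·21·41·61·41 ≡ 37 (mod 100).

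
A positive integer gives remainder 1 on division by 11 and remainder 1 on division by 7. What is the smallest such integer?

x ≡ 1 (mod 7) gives x ∈ {1}.
The first of these with x mod 11 = 1 is 1.

1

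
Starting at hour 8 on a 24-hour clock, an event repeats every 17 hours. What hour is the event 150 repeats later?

14

150·17 = 2550.
2550 − 106·24 = 6, so 2550 ≡ 6 (mod 24).
(8 + 6) mod 24 = 14.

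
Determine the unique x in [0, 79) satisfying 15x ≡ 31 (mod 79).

60

The inverse of 15 mod 79 is 58 (since 15·58 = 870 ≡ 1).
Multiplying both sides by 58: x ≡ 58·31 = 1798 ≡ 60 (mod 79).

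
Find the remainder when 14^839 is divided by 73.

11

Successive squares of 14 mod 73: 14^1≡14, 14^2≡50, 14^4≡18, 14^8≡32, 14^16≡2, 14^32≡4, 14^64≡16, 14^128≡37, 14^256≡55, 14^512≡32.
Since 839 = 1 + 2 + 4 + 64 + 256 + 512 in binary, 14^839 ≡ 14·50·18·16·55·32 ≡ 11 (mod 73).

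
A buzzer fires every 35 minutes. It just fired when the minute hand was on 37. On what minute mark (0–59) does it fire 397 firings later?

12

397·35 = 13895.
Dividing 13895 by 60 gives quotient 231 and remainder 35.
(37 + 35) mod 60 = 12.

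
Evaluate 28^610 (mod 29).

By repeated squaring mod 29: 28^1≡28, 28^2≡1, 28^4≡1, 28^8≡1, 28^16≡1, 28^32≡1, 28^64≡1, 28^128≡1, 28^256≡1, 28^512≡1.
Since 610 = 2 + 32 + 64 + 512 in binary, 28^610 ≡ 1·1·1·1 ≡ 1 (mod 29).

1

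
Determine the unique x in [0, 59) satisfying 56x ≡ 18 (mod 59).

The inverse of 56 mod 59 is 39 (since 56·39 = 2184 ≡ 1).
So x ≡ 39·18 = 702 ≡ 53 (mod 59).

53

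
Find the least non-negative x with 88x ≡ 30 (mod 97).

88⁻¹ ≡ 43 (mod 97) because 88·43 = 3784 = 39·97 + 1.
Multiplying both sides by 43: x ≡ 43·30 = 1290 ≡ 29 (mod 97).

29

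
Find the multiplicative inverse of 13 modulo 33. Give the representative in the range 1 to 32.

33 = 2·13 + 7
13 = 1·7 + 6
7 = 1·6 + 1
6 = 6·1 + 0
Back-substituting gives 13·28 ≡ 1 (mod 33).

28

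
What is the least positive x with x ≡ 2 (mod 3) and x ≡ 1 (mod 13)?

Since 13·1 ≡ 1 (mod 3), take x = 1 + 13·((2−1)·1 mod 3) = 1 + 13·1 = 14.
Check: 14 mod 3 = 2, 14 mod 13 = 1.

14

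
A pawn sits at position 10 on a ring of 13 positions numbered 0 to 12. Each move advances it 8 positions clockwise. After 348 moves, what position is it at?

348·8 = 2784.
2784 mod 13 = 2 (since 214·13 = 2782).
(10 + 2) mod 13 = 12.

12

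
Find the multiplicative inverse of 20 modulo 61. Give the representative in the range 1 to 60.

20·58 = 1160 = 19·61 + 1, so 20⁻¹ ≡ 58 (mod 61).

58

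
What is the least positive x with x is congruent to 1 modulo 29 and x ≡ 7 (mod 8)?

175

x ≡ 7 (mod 8) gives x ∈ {7, 15, 23, 31, 39, 47, 55, 63, …}.
The first of these with x mod 29 = 1 is 175.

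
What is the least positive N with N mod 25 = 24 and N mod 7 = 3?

Since 7·18 ≡ 1 (mod 25), take x = 3 + 7·((24−3)·18 mod 25) = 3 + 7·3 = 24.
Check: 24 mod 25 = 24, 24 mod 7 = 3.

24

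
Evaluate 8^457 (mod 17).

8

By repeated squaring mod 17: 8^1≡8, 8^2≡13, 8^4≡16, 8^8≡1, 8^16≡1, 8^32≡1, 8^64≡1, 8^128≡1, 8^256≡1.
457 = 1 + 8 + 64 + 128 + 256, so 8^457 ≡ 8·1·1·1·1 ≡ 8 (mod 17).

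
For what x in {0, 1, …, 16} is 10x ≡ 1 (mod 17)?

The inverse of 10 mod 17 is 12 (since 10·12 = 120 ≡ 1).
Multiplying both sides by 12: x ≡ 12·1 = 12 ≡ 12 (mod 17).

12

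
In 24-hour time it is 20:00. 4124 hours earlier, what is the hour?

4124 mod 24 = 20 (since 171·24 = 4104).
(20 − 20) mod 24 = 0.

0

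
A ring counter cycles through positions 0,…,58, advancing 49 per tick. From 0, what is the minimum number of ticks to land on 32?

44

49⁻¹ ≡ 53 (mod 59) because 49·53 = 2597 = 44·59 + 1.
So x ≡ 53·32 = 1696 ≡ 44 (mod 59).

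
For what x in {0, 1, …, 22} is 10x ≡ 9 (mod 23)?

The inverse of 10 mod 23 is 7 (since 10·7 = 70 ≡ 1).
Multiplying both sides by 7: x ≡ 7·9 = 63 ≡ 17 (mod 23).

17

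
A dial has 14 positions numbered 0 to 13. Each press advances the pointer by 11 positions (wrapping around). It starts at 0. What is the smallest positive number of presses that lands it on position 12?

10

11⁻¹ ≡ 9 (mod 14) because 11·9 = 99 = 7·14 + 1.
Multiplying both sides by 9: x ≡ 9·12 = 108 ≡ 10 (mod 14).
Check: 11·10 = 110 = 7·14 + 12.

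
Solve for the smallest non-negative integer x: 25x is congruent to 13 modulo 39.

13

The inverse of 25 mod 39 is 25 (since 25·25 = 625 ≡ 1).
So x ≡ 25·13 = 325 ≡ 13 (mod 39).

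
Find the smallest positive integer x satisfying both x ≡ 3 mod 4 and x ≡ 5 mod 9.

23

Since 9·1 ≡ 1 (mod 4), take x = 5 + 9·((3−5)·1 mod 4) = 5 + 9·2 = 23.
Check: 23 mod 4 = 3, 23 mod 9 = 5.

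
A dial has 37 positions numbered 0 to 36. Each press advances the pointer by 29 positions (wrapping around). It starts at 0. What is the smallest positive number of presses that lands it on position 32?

33

29⁻¹ ≡ 23 (mod 37) because 29·23 = 667 = 18·37 + 1.
So x ≡ 23·32 = 736 ≡ 33 (mod 37).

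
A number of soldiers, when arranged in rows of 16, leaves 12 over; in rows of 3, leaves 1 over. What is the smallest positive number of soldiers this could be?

28

Since 3·11 ≡ 1 (mod 16), take x = 1 + 3·((12−1)·11 mod 16) = 1 + 3·9 = 28.
Check: 28 mod 16 = 12, 28 mod 3 = 1.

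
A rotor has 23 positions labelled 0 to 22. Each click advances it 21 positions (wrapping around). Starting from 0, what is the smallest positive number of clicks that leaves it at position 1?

11

23 = 1·21 + 2
21 = 10·2 + 1
2 = 2·1 + 0
Back-substituting gives 21·11 ≡ 1 (mod 23).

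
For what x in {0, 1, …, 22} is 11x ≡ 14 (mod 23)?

The inverse of 11 mod 23 is 21 (since 11·21 = 231 ≡ 1).
Multiplying both sides by 21: x ≡ 21·14 = 294 ≡ 18 (mod 23).

18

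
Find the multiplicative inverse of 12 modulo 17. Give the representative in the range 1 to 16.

10

17 = 1·12 + 5
12 = 2·5 + 2
5 = 2·2 + 1
2 = 2·1 + 0
Back-substituting gives 12·10 ≡ 1 (mod 17).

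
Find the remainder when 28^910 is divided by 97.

12

Square-and-reduce mod 97: 28^1≡28, 28^2≡8, 28^4≡64, 28^8≡22, 28^16≡96, 28^32≡1, 28^64≡1, 28^128≡1, 28^256≡1, 28^512≡1.
Since 910 = 2 + 4 + 8 + 128 + 256 + 512 in binary, 28^910 ≡ 8·64·22·1·1·1 ≡ 12 (mod 97).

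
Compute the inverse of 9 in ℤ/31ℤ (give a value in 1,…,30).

31 = 3·9 + 4
9 = 2·4 + 1
4 = 4·1 + 0
Back-substituting gives 9·7 ≡ 1 (mod 31).

7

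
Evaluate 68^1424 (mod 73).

55

Successive squares of 68 mod 73: 68^1≡68, 68^2≡25, 68^4≡41, 68^8≡2, 68^16≡4, 68^32≡16, 68^64≡37, 68^128≡55, 68^256≡32, 68^512≡2, 68^1024≡4.
1424 = 16 + 128 + 256 + 1024, so 68^1424 ≡ 4·55·32·4 ≡ 55 (mod 73).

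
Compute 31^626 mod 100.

81

By repeated squaring mod 100: 31^1≡31, 31^2≡61, 31^4≡21, 31^8≡41, 31^16≡81, 31^32≡61, 31^64≡21, 31^128≡41, 31^256≡81, 31^512≡61.
626 = 2 + 16 + 32 + 64 + 512, so 31^626 ≡ 61·81·61·21·61 ≡ 81 (mod 100).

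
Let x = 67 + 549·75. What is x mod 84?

82

549·75 = 41175.
41175 − 490·84 = 15, so 41175 ≡ 15 (mod 84).
(67 + 15) mod 84 = 82.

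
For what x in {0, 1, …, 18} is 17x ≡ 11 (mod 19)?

4

17⁻¹ ≡ 9 (mod 19) because 17·9 = 153 = 8·19 + 1.
Multiplying both sides by 9: x ≡ 9·11 = 99 ≡ 4 (mod 19).
Check: 17·4 = 68 = 3·19 + 11.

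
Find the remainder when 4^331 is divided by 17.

13

Square-and-reduce mod 17: 4^1≡4, 4^2≡16, 4^4≡1, 4^8≡1, 4^16≡1, 4^32≡1, 4^64≡1, 4^128≡1, 4^256≡1.
331 = 1 + 2 + 8 + 64 + 256, so 4^331 ≡ 4·16·1·1·1 ≡ 13 (mod 17).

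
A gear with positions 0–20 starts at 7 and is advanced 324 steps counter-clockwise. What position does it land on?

Dividing 324 by 21 gives quotient 15 and remainder 9.
(7 − 9) mod 21 = 19.

19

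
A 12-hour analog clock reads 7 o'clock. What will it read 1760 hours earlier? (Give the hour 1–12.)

1760 = 146·12 + 8, so 1760 mod 12 = 8.
7 − 8 → 11 on a 12-hour dial.

11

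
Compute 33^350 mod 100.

By repeated squaring mod 100: 33^1≡33, 33^2≡89, 33^4≡21, 33^8≡41, 33^16≡81, 33^32≡61, 33^64≡21, 33^128≡41, 33^256≡81.
Since 350 = 2 + 4 + 8 + 16 + 64 + 256 in binary, 33^350 ≡ 89·21·41·81·21·81 ≡ 49 (mod 100).

49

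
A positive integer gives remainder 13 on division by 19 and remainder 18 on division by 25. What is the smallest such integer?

393

x ≡ 13 (mod 19) gives x ∈ {13, 32, 51, 70, 89, 108, 127, 146, …}.
The first of these with x mod 25 = 18 is 393.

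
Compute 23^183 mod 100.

67

By repeated squaring mod 100: 23^1≡23, 23^2≡29, 23^4≡41, 23^8≡81, 23^16≡61, 23^32≡21, 23^64≡41, 23^128≡81.
Since 183 = 1 + 2 + 4 + 16 + 32 + 128 in binary, 23^183 ≡ 23·29·41·61·21·81 ≡ 67 (mod 100).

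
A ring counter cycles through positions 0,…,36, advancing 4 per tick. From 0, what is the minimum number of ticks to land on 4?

1

4⁻¹ ≡ 28 (mod 37) because 4·28 = 112 = 3·37 + 1.
Multiplying both sides by 28: x ≡ 28·4 = 112 ≡ 1 (mod 37).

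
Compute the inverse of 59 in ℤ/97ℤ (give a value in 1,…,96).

59·74 = 4366 = 45·97 + 1, so 59⁻¹ ≡ 74 (mod 97).

74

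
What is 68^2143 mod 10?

The units digit of 68^n cycles with period 4: 8, 4, 2, 6, …
2143 mod 4 = 3, so the last digit matches 8^3 = 2.

2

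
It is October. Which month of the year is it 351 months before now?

July

351 = 29·12 + 3, so 351 mod 12 = 3.
October − 3 months → July.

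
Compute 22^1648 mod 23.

Square-and-reduce mod 23: 22^1≡22, 22^2≡1, 22^4≡1, 22^8≡1, 22^16≡1, 22^32≡1, 22^64≡1, 22^128≡1, 22^256≡1, 22^512≡1, 22^1024≡1.
Since 1648 = 16 + 32 + 64 + 512 + 1024 in binary, 22^1648 ≡ 1·1·1·1·1 ≡ 1 (mod 23).

1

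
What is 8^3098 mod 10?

Last digits of 8^n: 8, 4, 2, 6 (period 4).
3098 leaves remainder 2 on division by 4, so 8^3098 ends in 4.

4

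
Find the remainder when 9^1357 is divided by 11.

4

Square-and-reduce mod 11: 9^1≡9, 9^2≡4, 9^4≡5, 9^8≡3, 9^16≡9, 9^32≡4, 9^64≡5, 9^128≡3, 9^256≡9, 9^512≡4, 9^1024≡5.
Since 1357 = 1 + 4 + 8 + 64 + 256 + 1024 in binary, 9^1357 ≡ 9·5·3·5·9·5 ≡ 4 (mod 11).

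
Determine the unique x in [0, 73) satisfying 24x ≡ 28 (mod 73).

24⁻¹ ≡ 70 (mod 73) because 24·70 = 1680 = 23·73 + 1.
Multiplying both sides by 70: x ≡ 70·28 = 1960 ≡ 62 (mod 73).

62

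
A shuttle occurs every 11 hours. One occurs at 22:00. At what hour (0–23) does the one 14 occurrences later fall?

8

14·11 = 154.
154 = 6·24 + 10, so 154 mod 24 = 10.
(22 + 10) mod 24 = 8.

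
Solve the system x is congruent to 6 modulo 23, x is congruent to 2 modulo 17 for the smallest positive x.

121

Since 17·19 ≡ 1 (mod 23), take x = 2 + 17·((6−2)·19 mod 23) = 2 + 17·7 = 121.
Check: 121 mod 23 = 6, 121 mod 17 = 2.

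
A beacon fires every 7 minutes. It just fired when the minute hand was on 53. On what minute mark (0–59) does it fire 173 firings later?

4

173·7 = 1211.
1211 = 20·60 + 11, so 1211 mod 60 = 11.
(53 + 11) mod 60 = 4.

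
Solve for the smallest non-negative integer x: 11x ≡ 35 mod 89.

11⁻¹ ≡ 81 (mod 89) because 11·81 = 891 = 10·89 + 1.
So x ≡ 81·35 = 2835 ≡ 76 (mod 89).
Check: 11·76 = 836 = 9·89 + 35.

76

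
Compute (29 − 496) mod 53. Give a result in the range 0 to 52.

10

496 − 9·53 = 19, so 496 ≡ 19 (mod 53).
(29 − 19) mod 53 = 10.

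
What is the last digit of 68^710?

4

The units digit of 68^n cycles with period 4: 8, 4, 2, 6, …
710 leaves remainder 2 on division by 4, so 68^710 ends in 4.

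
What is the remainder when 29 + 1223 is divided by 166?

90

1223 = 7·166 + 61, so 1223 mod 166 = 61.
(29 + 61) mod 166 = 90.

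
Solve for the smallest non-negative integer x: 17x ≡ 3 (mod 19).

17⁻¹ ≡ 9 (mod 19) because 17·9 = 153 = 8·19 + 1.
So x ≡ 9·3 = 27 ≡ 8 (mod 19).

8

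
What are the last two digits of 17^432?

Successive squares of 17 mod 100: 17^1≡17, 17^2≡89, 17^4≡21, 17^8≡41, 17^16≡81, 17^32≡61, 17^64≡21, 17^128≡41, 17^256≡81.
Since 432 = 16 + 32 + 128 + 256 in binary, 17^432 ≡ 81·61·41·81 ≡ 61 (mod 100).

61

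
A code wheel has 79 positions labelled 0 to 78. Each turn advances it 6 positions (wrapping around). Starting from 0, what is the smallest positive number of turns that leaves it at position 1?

66

6·66 = 396 = 5·79 + 1, so 6⁻¹ ≡ 66 (mod 79).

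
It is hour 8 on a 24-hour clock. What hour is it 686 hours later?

686 = 28·24 + 14, so 686 mod 24 = 14.
(8 + 14) mod 24 = 22.

22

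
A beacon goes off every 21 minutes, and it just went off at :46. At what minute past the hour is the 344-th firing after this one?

10

344·21 = 7224.
7224 − 120·60 = 24, so 7224 ≡ 24 (mod 60).
(46 + 24) mod 60 = 10.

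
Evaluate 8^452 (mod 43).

11

Successive squares of 8 mod 43: 8^1≡8, 8^2≡21, 8^4≡11, 8^8≡35, 8^16≡21, 8^32≡11, 8^64≡35, 8^128≡21, 8^256≡11.
Since 452 = 4 + 64 + 128 + 256 in binary, 8^452 ≡ 11·35·21·11 ≡ 11 (mod 43).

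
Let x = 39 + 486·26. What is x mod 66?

486·26 = 12636.
12636 = 191·66 + 30, so 12636 mod 66 = 30.
(39 + 30) mod 66 = 3.

3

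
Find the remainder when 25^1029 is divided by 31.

1

Successive squares of 25 mod 31: 25^1≡25, 25^2≡5, 25^4≡25, 25^8≡5, 25^16≡25, 25^32≡5, 25^64≡25, 25^128≡5, 25^256≡25, 25^512≡5, 25^1024≡25.
1029 = 1 + 4 + 1024, so 25^1029 ≡ 25·25·25 ≡ 1 (mod 31).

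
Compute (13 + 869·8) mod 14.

7

869·8 = 6952.
6952 − 496·14 = 8, so 6952 ≡ 8 (mod 14).
(13 + 8) mod 14 = 7.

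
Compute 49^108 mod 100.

Successive squares of 49 mod 100: 49^1≡49, 49^2≡1, 49^4≡1, 49^8≡1, 49^16≡1, 49^32≡1, 49^64≡1.
Since 108 = 4 + 8 + 32 + 64 in binary, 49^108 ≡ 1·1·1·1 ≡ 1 (mod 100).

1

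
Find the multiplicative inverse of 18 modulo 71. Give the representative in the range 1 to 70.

4

18·4 = 72 = 1·71 + 1, so 18⁻¹ ≡ 4 (mod 71).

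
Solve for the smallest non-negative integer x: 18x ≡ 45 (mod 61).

33

The inverse of 18 mod 61 is 17 (since 18·17 = 306 ≡ 1).
So x ≡ 17·45 = 765 ≡ 33 (mod 61).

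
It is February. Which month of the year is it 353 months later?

July

Dividing 353 by 12 gives quotient 29 and remainder 5.
February + 5 months → July.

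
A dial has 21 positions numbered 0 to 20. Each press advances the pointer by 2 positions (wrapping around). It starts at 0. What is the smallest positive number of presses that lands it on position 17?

The inverse of 2 mod 21 is 11 (since 2·11 = 22 ≡ 1).
So x ≡ 11·17 = 187 ≡ 19 (mod 21).

19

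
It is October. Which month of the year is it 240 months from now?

October

Dividing 240 by 12 gives quotient 20 and remainder 0.
October + 0 months → October.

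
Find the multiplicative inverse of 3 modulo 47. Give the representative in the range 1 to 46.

16

47 = 15·3 + 2
3 = 1·2 + 1
2 = 2·1 + 0
Back-substituting gives 3·16 ≡ 1 (mod 47).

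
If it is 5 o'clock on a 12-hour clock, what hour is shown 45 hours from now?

2

Dividing 45 by 12 gives quotient 3 and remainder 9.
5 + 9 → 2 on a 12-hour dial.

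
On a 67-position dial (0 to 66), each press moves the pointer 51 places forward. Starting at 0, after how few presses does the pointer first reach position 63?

51⁻¹ ≡ 46 (mod 67) because 51·46 = 2346 = 35·67 + 1.
So x ≡ 46·63 = 2898 ≡ 17 (mod 67).
Check: 51·17 = 867 = 12·67 + 63.

17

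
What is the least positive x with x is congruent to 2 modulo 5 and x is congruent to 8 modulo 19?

x ≡ 2 (mod 5) gives x ∈ {2, 7, 12, 17, 22, 27}.
The first of these with x mod 19 = 8 is 27.

27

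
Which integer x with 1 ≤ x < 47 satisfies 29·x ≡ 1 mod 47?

13

29·13 = 377 = 8·47 + 1, so 29⁻¹ ≡ 13 (mod 47).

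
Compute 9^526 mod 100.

41

Successive squares of 9 mod 100: 9^1≡9, 9^2≡81, 9^4≡61, 9^8≡21, 9^16≡41, 9^32≡81, 9^64≡61, 9^128≡21, 9^256≡41, 9^512≡81.
526 = 2 + 4 + 8 + 512, so 9^526 ≡ 81·61·21·81 ≡ 41 (mod 100).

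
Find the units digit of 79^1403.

Powers of 9 mod 10 repeat with period 2: 9, 1.
1403 mod 2 = 1, so the last digit matches 9^1 = 9.

9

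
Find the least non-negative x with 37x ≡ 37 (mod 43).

37⁻¹ ≡ 7 (mod 43) because 37·7 = 259 = 6·43 + 1.
So x ≡ 7·37 = 259 ≡ 1 (mod 43).
Check: 37·1 = 37 = 0·43 + 37.

1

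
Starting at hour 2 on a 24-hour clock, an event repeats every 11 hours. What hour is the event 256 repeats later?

256·11 = 2816.
2816 − 117·24 = 8, so 2816 ≡ 8 (mod 24).
(2 + 8) mod 24 = 10.

10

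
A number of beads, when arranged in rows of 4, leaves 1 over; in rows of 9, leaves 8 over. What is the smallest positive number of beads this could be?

17

x ≡ 1 (mod 4) gives x ∈ {1, 5, 9, 13, 17}.
The first of these with x mod 9 = 8 is 17.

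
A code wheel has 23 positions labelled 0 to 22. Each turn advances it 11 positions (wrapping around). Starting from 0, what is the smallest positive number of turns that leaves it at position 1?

23 = 2·11 + 1
11 = 11·1 + 0
Back-substituting gives 11·21 ≡ 1 (mod 23).

21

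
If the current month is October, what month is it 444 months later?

Dividing 444 by 12 gives quotient 37 and remainder 0.
October + 0 months → October.

October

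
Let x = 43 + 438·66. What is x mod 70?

438·66 = 28908.
Dividing 28908 by 70 gives quotient 412 and remainder 68.
(43 + 68) mod 70 = 41.

41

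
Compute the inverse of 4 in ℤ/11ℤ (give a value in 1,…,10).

3

11 = 2·4 + 3
4 = 1·3 + 1
3 = 3·1 + 0
Back-substituting gives 4·3 ≡ 1 (mod 11).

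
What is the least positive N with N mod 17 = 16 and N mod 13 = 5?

135

Since 13·4 ≡ 1 (mod 17), take x = 5 + 13·((16−5)·4 mod 17) = 5 + 13·10 = 135.
Check: 135 mod 17 = 16, 135 mod 13 = 5.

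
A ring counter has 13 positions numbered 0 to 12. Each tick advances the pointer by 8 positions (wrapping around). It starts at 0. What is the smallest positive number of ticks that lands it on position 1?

The inverse of 8 mod 13 is 5 (since 8·5 = 40 ≡ 1).
Multiplying both sides by 5: x ≡ 5·1 = 5 ≡ 5 (mod 13).

5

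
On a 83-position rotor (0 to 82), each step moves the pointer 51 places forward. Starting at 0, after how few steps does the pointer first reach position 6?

51⁻¹ ≡ 70 (mod 83) because 51·70 = 3570 = 43·83 + 1.
So x ≡ 70·6 = 420 ≡ 5 (mod 83).

5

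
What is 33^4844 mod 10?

1

The units digit of 33^n cycles with period 4: 3, 9, 7, 1, …
4844 leaves remainder 0 on division by 4, so 33^4844 ends in 1.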